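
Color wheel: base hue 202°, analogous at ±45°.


Base hue: 202°
Left analog: (202 - 45) mod 360 = 157°
Right analog: (202 + 45) mod 360 = 247°
Analogous hues = 157° and 247°


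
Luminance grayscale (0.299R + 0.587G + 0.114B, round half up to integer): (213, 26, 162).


Gray = 0.299×R + 0.587×G + 0.114×B
Gray = 0.299×213 + 0.587×26 + 0.114×162
Gray = 63.687 + 15.262 + 18.468
Gray = 97.417 → round half up → 97
Gray = 97


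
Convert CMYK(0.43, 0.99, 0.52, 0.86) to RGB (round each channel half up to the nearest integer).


R = 255 × (1-C) × (1-K) = 255 × 0.57 × 0.14 = 20.349 → 20
G = 255 × (1-M) × (1-K) = 255 × 0.01 × 0.14 = 0.357 → 0
B = 255 × (1-Y) × (1-K) = 255 × 0.48 × 0.14 = 17.136 → 17
= RGB(20, 0, 17)


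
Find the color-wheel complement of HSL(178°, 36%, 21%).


Complement = opposite side of color wheel = hue + 180°
H' = (178 + 180) mod 360 = 358°
S and L unchanged.
= HSL(358°, 36%, 21%)


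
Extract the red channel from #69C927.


Color: #69C927
R = 69 = 105
G = C9 = 201
B = 27 = 39
Red = 105


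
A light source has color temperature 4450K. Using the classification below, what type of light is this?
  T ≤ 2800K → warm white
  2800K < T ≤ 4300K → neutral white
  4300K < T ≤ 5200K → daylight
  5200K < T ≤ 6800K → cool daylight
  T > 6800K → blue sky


Temperature: 4450K
4300K < 4450K ≤ 5200K → daylight
Classification: daylight


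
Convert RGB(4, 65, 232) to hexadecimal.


R = 4 → 04 (hex)
G = 65 → 41 (hex)
B = 232 → E8 (hex)
Hex = #0441E8


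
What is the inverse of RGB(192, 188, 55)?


Invert: (255-R, 255-G, 255-B)
R: 255-192 = 63
G: 255-188 = 67
B: 255-55 = 200
= RGB(63, 67, 200)


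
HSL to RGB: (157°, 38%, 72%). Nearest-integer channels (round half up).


H=157°, S=0.38, L=0.72
C = (1-|2L-1|)×S = (1-|0.44|)×0.38 = 0.2128
H' = H/60 = 157/60 ≈ 2.6167; X = C×(1-|H' mod 2 - 1|) ≈ 0.1312
m = L - C/2 = 0.72 - 0.1064 = 0.6136
Sector ⌊H'⌋ = 2 → (R',G',B') = (0.0, 0.2128, ≈0.1312)
RGB = ((R'+m)×255, (G'+m)×255, (B'+m)×255) = (156.468, 210.732, 189.9308)
Round half up → RGB(156, 211, 190)


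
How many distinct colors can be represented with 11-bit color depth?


Colors = 2^bits = 2^11
= 2,048 colors


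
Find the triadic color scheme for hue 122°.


Triadic: equally spaced at 120° intervals
H1 = 122°
H2 = (122 + 120) mod 360 = 242°
H3 = (122 + 240) mod 360 = 2°
Triadic = 122°, 242°, 2°


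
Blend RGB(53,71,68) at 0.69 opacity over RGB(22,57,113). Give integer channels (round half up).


C = α×F + (1-α)×B, with 1-α = 0.31
R: 0.69×53 + 0.31×22 = 36.57 + 6.82 = 43.39 → 43
G: 0.69×71 + 0.31×57 = 48.99 + 17.67 = 66.66 → 67
B: 0.69×68 + 0.31×113 = 46.92 + 35.03 = 81.95 → 82
= RGB(43, 67, 82)


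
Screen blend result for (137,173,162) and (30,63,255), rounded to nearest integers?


Screen: C = 255 - (255-A)×(255-B)/255, rounded to nearest integer
R: 255 - (255-137)×(255-30)/255 = 255 - 26550/255 ≈ 255 - 104.118 = 150.882 → 151
G: 255 - (255-173)×(255-63)/255 = 255 - 15744/255 ≈ 255 - 61.741 = 193.259 → 193
B: 255 - (255-162)×(255-255)/255 = 255 - 0/255 ≈ 255 - 0.000 = 255.000 → 255
= RGB(151, 193, 255)


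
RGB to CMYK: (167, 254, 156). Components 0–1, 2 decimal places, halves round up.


R'=167/255≈0.6549, G'=254/255≈0.9961, B'=156/255≈0.6118
K = 1 - max(R',G',B') = 1 - 254/255 = 1/255 = 0.00392… → 0.00
(1-R'-K)/(1-K) simplifies to (max-R)/max with max = 254:
C = (254-167)/254 = 87/254 = 0.34251… → 0.34
M = (254-254)/254 = 0/254 = 0 → 0.00
Y = (254-156)/254 = 98/254 = 0.38582… → 0.39
= CMYK(0.34, 0.00, 0.39, 0.00)


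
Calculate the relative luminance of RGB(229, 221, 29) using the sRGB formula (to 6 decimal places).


Linearize each channel (sRGB transfer function): c = v/255; c_lin = c/12.92 if c ≤ 0.04045, else ((c+0.055)/1.055)^2.4
  R: 229/255 ≈ 0.898039 > 0.04045 → ((0.898039+0.055)/1.055)^2.4 ≈ 0.783538
  G: 221/255 ≈ 0.866667 > 0.04045 → ((0.866667+0.055)/1.055)^2.4 ≈ 0.723055
  B: 29/255 ≈ 0.113725 > 0.04045 → ((0.113725+0.055)/1.055)^2.4 ≈ 0.012286
R_lin = 0.783538, G_lin = 0.723055, B_lin = 0.012286
L = 0.2126×R + 0.7152×G + 0.0722×B
L = 0.2126×0.783538 + 0.7152×0.723055 + 0.0722×0.012286
L ≈ 0.684596


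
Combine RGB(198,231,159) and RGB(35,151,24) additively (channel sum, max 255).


Additive: each channel = min(255, C₁+C₂)
R: 198+35 = 233 → 233
G: 231+151 = 382 → 255
B: 159+24 = 183 → 183
= RGB(233, 255, 183)


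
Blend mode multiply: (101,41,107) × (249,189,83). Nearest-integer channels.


Multiply: C = A×B/255, rounded to nearest integer
R: 101×249/255 = 25149/255 ≈ 98.624 → 99
G: 41×189/255 = 7749/255 ≈ 30.388 → 30
B: 107×83/255 = 8881/255 ≈ 34.827 → 35
= RGB(99, 30, 35)


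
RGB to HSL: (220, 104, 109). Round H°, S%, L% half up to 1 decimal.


Normalize: R'=220/255≈0.8627, G'=104/255≈0.4078, B'=109/255≈0.4275
Max=220/255, Min=104/255, Δ=Max-Min=116/255
L = (Max+Min)/2 = (220+104)/510 = 324/510 = 0.63529… → L = 63.5%
L > 0.5 → S = Δ/(2-Max-Min) = 116/(510-220-104) = 116/186 = 0.62365… → S = 62.4%
(the 1/255 factors cancel in S and H, so raw channel differences can be used)
Max is R' → H = 60 × (((G-B)/Δ) mod 6) = 60 × (((104-109)/116) mod 6)
  (-5)/116 = -0.0431…; negative, so add 6 → 5.9568…
  H = 60 × 5.9568… = 357.413…° → H = 357.4°
= HSL(357.4°, 62.4%, 63.5%)


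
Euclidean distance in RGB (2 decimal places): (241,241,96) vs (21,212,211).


d = √[(R₁-R₂)² + (G₁-G₂)² + (B₁-B₂)²]
d = √[(241-21)² + (241-212)² + (96-211)²]
d = √[48400 + 841 + 13225]
d = √62466
d ≈ 249.93


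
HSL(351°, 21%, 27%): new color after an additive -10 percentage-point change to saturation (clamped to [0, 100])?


Original S = 21%
Adjustment = -10 percentage points
New S = 21 + (-10) = 11
Clamp to [0, 100] → 11
= HSL(351°, 11%, 27%)


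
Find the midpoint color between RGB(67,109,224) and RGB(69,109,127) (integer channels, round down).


Midpoint: each channel = ⌊(C₁+C₂)/2⌋
R: ⌊(67+69)/2⌋ = 68
G: ⌊(109+109)/2⌋ = 109
B: ⌊(224+127)/2⌋ = 175
= RGB(68, 109, 175)


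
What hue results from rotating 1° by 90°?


New hue = (H + rotation) mod 360
New hue = (1 + 90) mod 360
= 91 mod 360
= 91°


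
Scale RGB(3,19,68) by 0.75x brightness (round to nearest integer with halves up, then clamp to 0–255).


Multiply each channel by 0.75, round half up, clamp to [0, 255]
R: 3×0.75 = 2.25 → round → 2
G: 19×0.75 = 14.25 → round → 14
B: 68×0.75 = 51
= RGB(2, 14, 51)


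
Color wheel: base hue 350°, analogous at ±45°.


Base hue: 350°
Left analog: (350 - 45) mod 360 = 305°
Right analog: (350 + 45) mod 360 = 35°
Analogous hues = 305° and 35°


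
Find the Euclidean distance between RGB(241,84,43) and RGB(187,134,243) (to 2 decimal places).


d = √[(R₁-R₂)² + (G₁-G₂)² + (B₁-B₂)²]
d = √[(241-187)² + (84-134)² + (43-243)²]
d = √[2916 + 2500 + 40000]
d = √45416
d ≈ 213.11


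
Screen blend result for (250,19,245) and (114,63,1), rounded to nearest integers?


Screen: C = 255 - (255-A)×(255-B)/255, rounded to nearest integer
R: 255 - (255-250)×(255-114)/255 = 255 - 705/255 ≈ 255 - 2.765 = 252.235 → 252
G: 255 - (255-19)×(255-63)/255 = 255 - 45312/255 ≈ 255 - 177.694 = 77.306 → 77
B: 255 - (255-245)×(255-1)/255 = 255 - 2540/255 ≈ 255 - 9.961 = 245.039 → 245
= RGB(252, 77, 245)


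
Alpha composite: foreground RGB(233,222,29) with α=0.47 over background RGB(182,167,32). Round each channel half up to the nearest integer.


C = α×F + (1-α)×B, with 1-α = 0.53
R: 0.47×233 + 0.53×182 = 109.51 + 96.46 = 205.97 → 206
G: 0.47×222 + 0.53×167 = 104.34 + 88.51 = 192.85 → 193
B: 0.47×29 + 0.53×32 = 13.63 + 16.96 = 30.59 → 31
= RGB(206, 193, 31)


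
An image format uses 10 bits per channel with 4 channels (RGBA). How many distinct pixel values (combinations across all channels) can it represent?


Total bits = 10 bits/channel × 4 channels = 40 bits
Distinct pixel values = 2^40
= 1,099,511,627,776 pixel values


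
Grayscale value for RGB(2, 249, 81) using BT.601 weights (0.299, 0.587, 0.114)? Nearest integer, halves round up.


Gray = 0.299×R + 0.587×G + 0.114×B
Gray = 0.299×2 + 0.587×249 + 0.114×81
Gray = 0.598 + 146.163 + 9.234
Gray = 155.995 → round half up → 156
Gray = 156


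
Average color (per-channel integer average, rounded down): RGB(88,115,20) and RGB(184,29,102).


Midpoint: each channel = ⌊(C₁+C₂)/2⌋
R: ⌊(88+184)/2⌋ = 136
G: ⌊(115+29)/2⌋ = 72
B: ⌊(20+102)/2⌋ = 61
= RGB(136, 72, 61)


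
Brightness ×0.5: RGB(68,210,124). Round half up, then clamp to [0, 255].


Multiply each channel by 0.5, round half up, clamp to [0, 255]
R: 68×0.5 = 34
G: 210×0.5 = 105
B: 124×0.5 = 62
= RGB(34, 105, 62)


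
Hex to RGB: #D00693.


D0 → 208 (R)
06 → 6 (G)
93 → 147 (B)
= RGB(208, 6, 147)


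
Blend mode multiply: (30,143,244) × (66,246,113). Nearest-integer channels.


Multiply: C = A×B/255, rounded to nearest integer
R: 30×66/255 = 1980/255 ≈ 7.765 → 8
G: 143×246/255 = 35178/255 ≈ 137.953 → 138
B: 244×113/255 = 27572/255 ≈ 108.125 → 108
= RGB(8, 138, 108)


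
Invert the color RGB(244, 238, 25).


Invert: (255-R, 255-G, 255-B)
R: 255-244 = 11
G: 255-238 = 17
B: 255-25 = 230
= RGB(11, 17, 230)


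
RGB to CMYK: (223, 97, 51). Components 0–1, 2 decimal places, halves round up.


R'=223/255≈0.8745, G'=97/255≈0.3804, B'=51/255≈0.2000
K = 1 - max(R',G',B') = 1 - 223/255 = 32/255 = 0.12549… → 0.13
(1-R'-K)/(1-K) simplifies to (max-R)/max with max = 223:
C = (223-223)/223 = 0/223 = 0 → 0.00
M = (223-97)/223 = 126/223 = 0.56502… → 0.57
Y = (223-51)/223 = 172/223 = 0.77130… → 0.77
= CMYK(0.00, 0.57, 0.77, 0.13)


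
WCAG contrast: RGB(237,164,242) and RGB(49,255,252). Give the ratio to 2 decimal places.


Linearize each sRGB channel c=v/255: c/12.92 if c ≤ 0.04045 else ((c+0.055)/1.055)^2.4
L = 0.2126×R_lin + 0.7152×G_lin + 0.0722×B_lin
Color 1 (237,164,242):
  R=237: 237/255≈0.9294 > 0.04045 → ((0.9294+0.055)/1.055)^2.4 ≈ 0.84687
  G=164: 164/255≈0.6431 > 0.04045 → ((0.6431+0.055)/1.055)^2.4 ≈ 0.37124
  B=242: 242/255≈0.9490 > 0.04045 → ((0.9490+0.055)/1.055)^2.4 ≈ 0.88792
  L1 = 0.2126×0.84687 + 0.7152×0.37124 + 0.0722×0.88792 ≈ 0.50966
Color 2 (49,255,252):
  R=49: 49/255≈0.1922 > 0.04045 → ((0.1922+0.055)/1.055)^2.4 ≈ 0.03071
  G=255: 255/255≈1.0000 > 0.04045 → ((1.0000+0.055)/1.055)^2.4 ≈ 1.00000
  B=252: 252/255≈0.9882 > 0.04045 → ((0.9882+0.055)/1.055)^2.4 ≈ 0.97345
  L2 = 0.2126×0.03071 + 0.7152×1.00000 + 0.0722×0.97345 ≈ 0.79201
Lighter = 0.79201, Darker = 0.50966
Ratio = (L_lighter + 0.05) / (L_darker + 0.05)
Ratio = (0.79201 + 0.05) / (0.50966 + 0.05) = 0.84201 / 0.55966 ≈ 1.5045
Ratio ≈ 1.50:1


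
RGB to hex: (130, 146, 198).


R = 130 → 82 (hex)
G = 146 → 92 (hex)
B = 198 → C6 (hex)
Hex = #8292C6


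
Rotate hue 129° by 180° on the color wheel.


New hue = (H + rotation) mod 360
New hue = (129 + 180) mod 360
= 309 mod 360
= 309°


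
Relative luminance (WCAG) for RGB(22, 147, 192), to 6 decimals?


Linearize each channel (sRGB transfer function): c = v/255; c_lin = c/12.92 if c ≤ 0.04045, else ((c+0.055)/1.055)^2.4
  R: 22/255 ≈ 0.086275 > 0.04045 → ((0.086275+0.055)/1.055)^2.4 ≈ 0.008023
  G: 147/255 ≈ 0.576471 > 0.04045 → ((0.576471+0.055)/1.055)^2.4 ≈ 0.291771
  B: 192/255 ≈ 0.752941 > 0.04045 → ((0.752941+0.055)/1.055)^2.4 ≈ 0.527115
R_lin = 0.008023, G_lin = 0.291771, B_lin = 0.527115
L = 0.2126×R + 0.7152×G + 0.0722×B
L = 0.2126×0.008023 + 0.7152×0.291771 + 0.0722×0.527115
L ≈ 0.248438


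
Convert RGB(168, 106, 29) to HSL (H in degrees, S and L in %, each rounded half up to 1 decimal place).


Normalize: R'=168/255≈0.6588, G'=106/255≈0.4157, B'=29/255≈0.1137
Max=168/255, Min=29/255, Δ=Max-Min=139/255
L = (Max+Min)/2 = (168+29)/510 = 197/510 = 0.38627… → L = 38.6%
L ≤ 0.5 → S = Δ/(Max+Min) = 139/(168+29) = 139/197 = 0.70558… → S = 70.6%
(the 1/255 factors cancel in S and H, so raw channel differences can be used)
Max is R' → H = 60 × (((G-B)/Δ) mod 6) = 60 × (((106-29)/139) mod 6)
  77/139 = 0.5539…
  H = 60 × 0.5539… = 33.237…° → H = 33.2°
= HSL(33.2°, 70.6%, 38.6%)


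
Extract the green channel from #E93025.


Color: #E93025
R = E9 = 233
G = 30 = 48
B = 25 = 37
Green = 48


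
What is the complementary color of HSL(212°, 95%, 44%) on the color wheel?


Complement = opposite side of color wheel = hue + 180°
H' = (212 + 180) mod 360 = 32°
S and L unchanged.
= HSL(32°, 95%, 44%)


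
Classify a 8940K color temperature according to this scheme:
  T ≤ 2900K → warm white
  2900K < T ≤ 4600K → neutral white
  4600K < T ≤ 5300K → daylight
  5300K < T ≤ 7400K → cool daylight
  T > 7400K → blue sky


Temperature: 8940K
8940K > 7400K → blue sky
Classification: blue sky


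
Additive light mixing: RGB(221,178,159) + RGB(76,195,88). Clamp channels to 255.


Additive: each channel = min(255, C₁+C₂)
R: 221+76 = 297 → 255
G: 178+195 = 373 → 255
B: 159+88 = 247 → 247
= RGB(255, 255, 247)


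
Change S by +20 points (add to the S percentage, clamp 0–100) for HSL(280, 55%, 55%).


Original S = 55%
Adjustment = +20 percentage points
New S = 55 + (20) = 75
Clamp to [0, 100] → 75
= HSL(280°, 75%, 55%)


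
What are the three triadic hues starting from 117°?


Triadic: equally spaced at 120° intervals
H1 = 117°
H2 = (117 + 120) mod 360 = 237°
H3 = (117 + 240) mod 360 = 357°
Triadic = 117°, 237°, 357°


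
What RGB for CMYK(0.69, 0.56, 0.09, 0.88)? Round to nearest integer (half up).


R = 255 × (1-C) × (1-K) = 255 × 0.31 × 0.12 = 9.486 → 9
G = 255 × (1-M) × (1-K) = 255 × 0.44 × 0.12 = 13.464 → 13
B = 255 × (1-Y) × (1-K) = 255 × 0.91 × 0.12 = 27.846 → 28
= RGB(9, 13, 28)


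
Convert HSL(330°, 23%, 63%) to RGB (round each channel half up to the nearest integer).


H=330°, S=0.23, L=0.63
C = (1-|2L-1|)×S = (1-|0.26|)×0.23 = 0.1702
H' = H/60 = 330/60 ≈ 5.5000; X = C×(1-|H' mod 2 - 1|) = 0.0851
m = L - C/2 = 0.63 - 0.0851 = 0.5449
Sector ⌊H'⌋ = 5 → (R',G',B') = (0.1702, 0.0, 0.0851)
RGB = ((R'+m)×255, (G'+m)×255, (B'+m)×255) = (182.3505, 138.9495, 160.65)
Round half up → RGB(182, 139, 161)


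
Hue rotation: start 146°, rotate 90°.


New hue = (H + rotation) mod 360
New hue = (146 + 90) mod 360
= 236 mod 360
= 236°


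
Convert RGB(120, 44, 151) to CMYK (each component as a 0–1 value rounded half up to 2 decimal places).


R'=120/255≈0.4706, G'=44/255≈0.1725, B'=151/255≈0.5922
K = 1 - max(R',G',B') = 1 - 151/255 = 104/255 = 0.40784… → 0.41
(1-R'-K)/(1-K) simplifies to (max-R)/max with max = 151:
C = (151-120)/151 = 31/151 = 0.20529… → 0.21
M = (151-44)/151 = 107/151 = 0.70860… → 0.71
Y = (151-151)/151 = 0/151 = 0 → 0.00
= CMYK(0.21, 0.71, 0.00, 0.41)


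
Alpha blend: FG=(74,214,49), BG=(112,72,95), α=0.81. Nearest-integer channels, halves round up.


C = α×F + (1-α)×B, with 1-α = 0.19
R: 0.81×74 + 0.19×112 = 59.94 + 21.28 = 81.22 → 81
G: 0.81×214 + 0.19×72 = 173.34 + 13.68 = 187.02 → 187
B: 0.81×49 + 0.19×95 = 39.69 + 18.05 = 57.74 → 58
= RGB(81, 187, 58)


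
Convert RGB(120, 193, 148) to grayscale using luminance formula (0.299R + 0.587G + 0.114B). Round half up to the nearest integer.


Gray = 0.299×R + 0.587×G + 0.114×B
Gray = 0.299×120 + 0.587×193 + 0.114×148
Gray = 35.880 + 113.291 + 16.872
Gray = 166.043 → round half up → 166
Gray = 166


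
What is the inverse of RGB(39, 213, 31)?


Invert: (255-R, 255-G, 255-B)
R: 255-39 = 216
G: 255-213 = 42
B: 255-31 = 224
= RGB(216, 42, 224)


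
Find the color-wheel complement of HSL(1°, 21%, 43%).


Complement = opposite side of color wheel = hue + 180°
H' = (1 + 180) mod 360 = 181°
S and L unchanged.
= HSL(181°, 21%, 43%)


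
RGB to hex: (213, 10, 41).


R = 213 → D5 (hex)
G = 10 → 0A (hex)
B = 41 → 29 (hex)
Hex = #D50A29


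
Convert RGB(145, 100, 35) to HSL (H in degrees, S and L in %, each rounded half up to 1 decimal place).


Normalize: R'=145/255≈0.5686, G'=100/255≈0.3922, B'=35/255≈0.1373
Max=145/255, Min=35/255, Δ=Max-Min=110/255
L = (Max+Min)/2 = (145+35)/510 = 180/510 = 0.35294… → L = 35.3%
L ≤ 0.5 → S = Δ/(Max+Min) = 110/(145+35) = 110/180 = 0.61111… → S = 61.1%
(the 1/255 factors cancel in S and H, so raw channel differences can be used)
Max is R' → H = 60 × (((G-B)/Δ) mod 6) = 60 × (((100-35)/110) mod 6)
  65/110 = 0.5909…
  H = 60 × 0.5909… = 35.454…° → H = 35.5°
= HSL(35.5°, 61.1%, 35.3%)


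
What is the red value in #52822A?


Color: #52822A
R = 52 = 82
G = 82 = 130
B = 2A = 42
Red = 82


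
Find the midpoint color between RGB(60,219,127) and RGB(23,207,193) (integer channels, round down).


Midpoint: each channel = ⌊(C₁+C₂)/2⌋
R: ⌊(60+23)/2⌋ = 41
G: ⌊(219+207)/2⌋ = 213
B: ⌊(127+193)/2⌋ = 160
= RGB(41, 213, 160)


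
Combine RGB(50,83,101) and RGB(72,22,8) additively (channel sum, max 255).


Additive: each channel = min(255, C₁+C₂)
R: 50+72 = 122 → 122
G: 83+22 = 105 → 105
B: 101+8 = 109 → 109
= RGB(122, 105, 109)


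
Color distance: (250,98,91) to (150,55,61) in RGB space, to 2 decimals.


d = √[(R₁-R₂)² + (G₁-G₂)² + (B₁-B₂)²]
d = √[(250-150)² + (98-55)² + (91-61)²]
d = √[10000 + 1849 + 900]
d = √12749
d ≈ 112.91


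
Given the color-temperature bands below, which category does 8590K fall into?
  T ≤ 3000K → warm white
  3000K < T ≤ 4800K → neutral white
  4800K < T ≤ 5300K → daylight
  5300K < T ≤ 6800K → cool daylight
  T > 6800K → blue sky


Temperature: 8590K
8590K > 6800K → blue sky
Classification: blue sky


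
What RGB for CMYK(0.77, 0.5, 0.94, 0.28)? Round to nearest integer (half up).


R = 255 × (1-C) × (1-K) = 255 × 0.23 × 0.72 = 42.228 → 42
G = 255 × (1-M) × (1-K) = 255 × 0.50 × 0.72 = 91.8 → 92
B = 255 × (1-Y) × (1-K) = 255 × 0.06 × 0.72 = 11.016 → 11
= RGB(42, 92, 11)


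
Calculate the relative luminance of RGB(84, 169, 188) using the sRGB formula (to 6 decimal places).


Linearize each channel (sRGB transfer function): c = v/255; c_lin = c/12.92 if c ≤ 0.04045, else ((c+0.055)/1.055)^2.4
  R: 84/255 ≈ 0.329412 > 0.04045 → ((0.329412+0.055)/1.055)^2.4 ≈ 0.088656
  G: 169/255 ≈ 0.662745 > 0.04045 → ((0.662745+0.055)/1.055)^2.4 ≈ 0.396755
  B: 188/255 ≈ 0.737255 > 0.04045 → ((0.737255+0.055)/1.055)^2.4 ≈ 0.502886
R_lin = 0.088656, G_lin = 0.396755, B_lin = 0.502886
L = 0.2126×R + 0.7152×G + 0.0722×B
L = 0.2126×0.088656 + 0.7152×0.396755 + 0.0722×0.502886
L ≈ 0.338916


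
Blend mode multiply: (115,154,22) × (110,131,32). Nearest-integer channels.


Multiply: C = A×B/255, rounded to nearest integer
R: 115×110/255 = 12650/255 ≈ 49.608 → 50
G: 154×131/255 = 20174/255 ≈ 79.114 → 79
B: 22×32/255 = 704/255 ≈ 2.761 → 3
= RGB(50, 79, 3)


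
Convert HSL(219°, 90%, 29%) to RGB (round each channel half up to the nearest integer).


H=219°, S=0.90, L=0.29
C = (1-|2L-1|)×S = (1-|-0.42|)×0.90 = 0.522
H' = H/60 = 219/60 ≈ 3.6500; X = C×(1-|H' mod 2 - 1|) = 0.1827
m = L - C/2 = 0.29 - 0.261 = 0.029
Sector ⌊H'⌋ = 3 → (R',G',B') = (0.0, 0.1827, 0.522)
RGB = ((R'+m)×255, (G'+m)×255, (B'+m)×255) = (7.395, 53.9835, 140.505)
Round half up → RGB(7, 54, 141)


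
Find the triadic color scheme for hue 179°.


Triadic: equally spaced at 120° intervals
H1 = 179°
H2 = (179 + 120) mod 360 = 299°
H3 = (179 + 240) mod 360 = 59°
Triadic = 179°, 299°, 59°


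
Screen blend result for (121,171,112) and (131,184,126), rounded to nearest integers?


Screen: C = 255 - (255-A)×(255-B)/255, rounded to nearest integer
R: 255 - (255-121)×(255-131)/255 = 255 - 16616/255 ≈ 255 - 65.161 = 189.839 → 190
G: 255 - (255-171)×(255-184)/255 = 255 - 5964/255 ≈ 255 - 23.388 = 231.612 → 232
B: 255 - (255-112)×(255-126)/255 = 255 - 18447/255 ≈ 255 - 72.341 = 182.659 → 183
= RGB(190, 232, 183)


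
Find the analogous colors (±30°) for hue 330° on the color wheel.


Base hue: 330°
Left analog: (330 - 30) mod 360 = 300°
Right analog: (330 + 30) mod 360 = 0°
Analogous hues = 300° and 0°


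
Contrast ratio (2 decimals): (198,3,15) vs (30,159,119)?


Linearize each sRGB channel c=v/255: c/12.92 if c ≤ 0.04045 else ((c+0.055)/1.055)^2.4
L = 0.2126×R_lin + 0.7152×G_lin + 0.0722×B_lin
Color 1 (198,3,15):
  R=198: 198/255≈0.7765 > 0.04045 → ((0.7765+0.055)/1.055)^2.4 ≈ 0.56471
  G=3: 3/255≈0.0118 ≤ 0.04045 → 0.0118/12.92 ≈ 0.00091
  B=15: 15/255≈0.0588 > 0.04045 → ((0.0588+0.055)/1.055)^2.4 ≈ 0.00478
  L1 = 0.2126×0.56471 + 0.7152×0.00091 + 0.0722×0.00478 ≈ 0.12105
Color 2 (30,159,119):
  R=30: 30/255≈0.1176 > 0.04045 → ((0.1176+0.055)/1.055)^2.4 ≈ 0.01298
  G=159: 159/255≈0.6235 > 0.04045 → ((0.6235+0.055)/1.055)^2.4 ≈ 0.34670
  B=119: 119/255≈0.4667 > 0.04045 → ((0.4667+0.055)/1.055)^2.4 ≈ 0.18447
  L2 = 0.2126×0.01298 + 0.7152×0.34670 + 0.0722×0.18447 ≈ 0.26404
Lighter = 0.26404, Darker = 0.12105
Ratio = (L_lighter + 0.05) / (L_darker + 0.05)
Ratio = (0.26404 + 0.05) / (0.12105 + 0.05) = 0.31404 / 0.17105 ≈ 1.8359
Ratio ≈ 1.84:1


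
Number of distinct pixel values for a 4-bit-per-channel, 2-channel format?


Total bits = 4 bits/channel × 2 channels = 8 bits
Distinct pixel values = 2^8
= 256 pixel values


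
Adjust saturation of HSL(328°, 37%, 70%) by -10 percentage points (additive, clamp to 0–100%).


Original S = 37%
Adjustment = -10 percentage points
New S = 37 + (-10) = 27
Clamp to [0, 100] → 27
= HSL(328°, 27%, 70%)


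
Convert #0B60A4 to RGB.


0B → 11 (R)
60 → 96 (G)
A4 → 164 (B)
= RGB(11, 96, 164)


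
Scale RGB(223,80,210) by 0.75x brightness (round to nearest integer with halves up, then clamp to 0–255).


Multiply each channel by 0.75, round half up, clamp to [0, 255]
R: 223×0.75 = 167.25 → round → 167
G: 80×0.75 = 60
B: 210×0.75 = 157.5 → round → 158
= RGB(167, 60, 158)


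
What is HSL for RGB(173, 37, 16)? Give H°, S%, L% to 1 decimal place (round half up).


Normalize: R'=173/255≈0.6784, G'=37/255≈0.1451, B'=16/255≈0.0627
Max=173/255, Min=16/255, Δ=Max-Min=157/255
L = (Max+Min)/2 = (173+16)/510 = 189/510 = 0.37058… → L = 37.1%
L ≤ 0.5 → S = Δ/(Max+Min) = 157/(173+16) = 157/189 = 0.83068… → S = 83.1%
(the 1/255 factors cancel in S and H, so raw channel differences can be used)
Max is R' → H = 60 × (((G-B)/Δ) mod 6) = 60 × (((37-16)/157) mod 6)
  21/157 = 0.1337…
  H = 60 × 0.1337… = 8.025…° → H = 8.0°
= HSL(8.0°, 83.1%, 37.1%)


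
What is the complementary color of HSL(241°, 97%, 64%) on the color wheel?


Complement = opposite side of color wheel = hue + 180°
H' = (241 + 180) mod 360 = 61°
S and L unchanged.
= HSL(61°, 97%, 64%)


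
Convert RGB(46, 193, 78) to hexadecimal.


R = 46 → 2E (hex)
G = 193 → C1 (hex)
B = 78 → 4E (hex)
Hex = #2EC14E


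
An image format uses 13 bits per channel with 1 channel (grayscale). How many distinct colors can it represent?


Total bits = 13 bits/channel × 1 channels = 13 bits
Distinct colors = 2^13
= 8,192 colors


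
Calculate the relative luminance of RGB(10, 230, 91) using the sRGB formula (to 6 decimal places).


Linearize each channel (sRGB transfer function): c = v/255; c_lin = c/12.92 if c ≤ 0.04045, else ((c+0.055)/1.055)^2.4
  R: 10/255 ≈ 0.039216 ≤ 0.04045 → 0.039216/12.92 ≈ 0.003035
  G: 230/255 ≈ 0.901961 > 0.04045 → ((0.901961+0.055)/1.055)^2.4 ≈ 0.791298
  B: 91/255 ≈ 0.356863 > 0.04045 → ((0.356863+0.055)/1.055)^2.4 ≈ 0.104616
R_lin = 0.003035, G_lin = 0.791298, B_lin = 0.104616
L = 0.2126×R + 0.7152×G + 0.0722×B
L = 0.2126×0.003035 + 0.7152×0.791298 + 0.0722×0.104616
L ≈ 0.574135


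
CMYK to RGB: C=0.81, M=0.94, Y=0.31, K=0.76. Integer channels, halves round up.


R = 255 × (1-C) × (1-K) = 255 × 0.19 × 0.24 = 11.628 → 12
G = 255 × (1-M) × (1-K) = 255 × 0.06 × 0.24 = 3.672 → 4
B = 255 × (1-Y) × (1-K) = 255 × 0.69 × 0.24 = 42.228 → 42
= RGB(12, 4, 42)


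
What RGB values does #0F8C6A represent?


0F → 15 (R)
8C → 140 (G)
6A → 106 (B)
= RGB(15, 140, 106)


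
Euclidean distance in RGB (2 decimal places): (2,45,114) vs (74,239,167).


d = √[(R₁-R₂)² + (G₁-G₂)² + (B₁-B₂)²]
d = √[(2-74)² + (45-239)² + (114-167)²]
d = √[5184 + 37636 + 2809]
d = √45629
d ≈ 213.61


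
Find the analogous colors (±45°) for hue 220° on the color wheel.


Base hue: 220°
Left analog: (220 - 45) mod 360 = 175°
Right analog: (220 + 45) mod 360 = 265°
Analogous hues = 175° and 265°


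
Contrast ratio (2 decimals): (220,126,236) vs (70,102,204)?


Linearize each sRGB channel c=v/255: c/12.92 if c ≤ 0.04045 else ((c+0.055)/1.055)^2.4
L = 0.2126×R_lin + 0.7152×G_lin + 0.0722×B_lin
Color 1 (220,126,236):
  R=220: 220/255≈0.8627 > 0.04045 → ((0.8627+0.055)/1.055)^2.4 ≈ 0.71569
  G=126: 126/255≈0.4941 > 0.04045 → ((0.4941+0.055)/1.055)^2.4 ≈ 0.20864
  B=236: 236/255≈0.9255 > 0.04045 → ((0.9255+0.055)/1.055)^2.4 ≈ 0.83880
  L1 = 0.2126×0.71569 + 0.7152×0.20864 + 0.0722×0.83880 ≈ 0.36193
Color 2 (70,102,204):
  R=70: 70/255≈0.2745 > 0.04045 → ((0.2745+0.055)/1.055)^2.4 ≈ 0.06125
  G=102: 102/255≈0.4000 > 0.04045 → ((0.4000+0.055)/1.055)^2.4 ≈ 0.13287
  B=204: 204/255≈0.8000 > 0.04045 → ((0.8000+0.055)/1.055)^2.4 ≈ 0.60383
  L2 = 0.2126×0.06125 + 0.7152×0.13287 + 0.0722×0.60383 ≈ 0.15164
Lighter = 0.36193, Darker = 0.15164
Ratio = (L_lighter + 0.05) / (L_darker + 0.05)
Ratio = (0.36193 + 0.05) / (0.15164 + 0.05) = 0.41193 / 0.20164 ≈ 2.0429
Ratio ≈ 2.04:1


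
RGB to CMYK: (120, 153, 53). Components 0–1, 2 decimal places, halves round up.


R'=120/255≈0.4706, G'=153/255≈0.6000, B'=53/255≈0.2078
K = 1 - max(R',G',B') = 1 - 153/255 = 102/255 = 0.4 → 0.40
(1-R'-K)/(1-K) simplifies to (max-R)/max with max = 153:
C = (153-120)/153 = 33/153 = 0.21568… → 0.22
M = (153-153)/153 = 0/153 = 0 → 0.00
Y = (153-53)/153 = 100/153 = 0.65359… → 0.65
= CMYK(0.22, 0.00, 0.65, 0.40)


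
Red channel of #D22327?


Color: #D22327
R = D2 = 210
G = 23 = 35
B = 27 = 39
Red = 210


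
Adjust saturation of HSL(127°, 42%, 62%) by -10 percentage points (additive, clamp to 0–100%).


Original S = 42%
Adjustment = -10 percentage points
New S = 42 + (-10) = 32
Clamp to [0, 100] → 32
= HSL(127°, 32%, 62%)


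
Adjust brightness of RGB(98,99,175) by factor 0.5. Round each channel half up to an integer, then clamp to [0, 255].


Multiply each channel by 0.5, round half up, clamp to [0, 255]
R: 98×0.5 = 49
G: 99×0.5 = 49.5 → round → 50
B: 175×0.5 = 87.5 → round → 88
= RGB(49, 50, 88)


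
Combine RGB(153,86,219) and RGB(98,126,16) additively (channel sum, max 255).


Additive: each channel = min(255, C₁+C₂)
R: 153+98 = 251 → 251
G: 86+126 = 212 → 212
B: 219+16 = 235 → 235
= RGB(251, 212, 235)


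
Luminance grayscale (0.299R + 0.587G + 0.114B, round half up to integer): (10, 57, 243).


Gray = 0.299×R + 0.587×G + 0.114×B
Gray = 0.299×10 + 0.587×57 + 0.114×243
Gray = 2.990 + 33.459 + 27.702
Gray = 64.151 → round half up → 64
Gray = 64


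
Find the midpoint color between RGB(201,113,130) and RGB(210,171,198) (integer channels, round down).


Midpoint: each channel = ⌊(C₁+C₂)/2⌋
R: ⌊(201+210)/2⌋ = 205
G: ⌊(113+171)/2⌋ = 142
B: ⌊(130+198)/2⌋ = 164
= RGB(205, 142, 164)


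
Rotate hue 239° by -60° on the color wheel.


New hue = (H + rotation) mod 360
New hue = (239 -60) mod 360
= 179 mod 360
= 179°


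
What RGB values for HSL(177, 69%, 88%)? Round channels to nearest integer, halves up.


H=177°, S=0.69, L=0.88
C = (1-|2L-1|)×S = (1-|0.76|)×0.69 = 0.1656
H' = H/60 = 177/60 ≈ 2.9500; X = C×(1-|H' mod 2 - 1|) = 0.15732
m = L - C/2 = 0.88 - 0.0828 = 0.7972
Sector ⌊H'⌋ = 2 → (R',G',B') = (0.0, 0.1656, 0.15732)
RGB = ((R'+m)×255, (G'+m)×255, (B'+m)×255) = (203.286, 245.514, 243.4026)
Round half up → RGB(203, 246, 243)


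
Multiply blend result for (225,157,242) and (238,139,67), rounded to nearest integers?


Multiply: C = A×B/255, rounded to nearest integer
R: 225×238/255 = 53550/255 ≈ 210.000 → 210
G: 157×139/255 = 21823/255 ≈ 85.580 → 86
B: 242×67/255 = 16214/255 ≈ 63.584 → 64
= RGB(210, 86, 64)


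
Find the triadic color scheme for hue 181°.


Triadic: equally spaced at 120° intervals
H1 = 181°
H2 = (181 + 120) mod 360 = 301°
H3 = (181 + 240) mod 360 = 61°
Triadic = 181°, 301°, 61°


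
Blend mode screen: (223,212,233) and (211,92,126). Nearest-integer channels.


Screen: C = 255 - (255-A)×(255-B)/255, rounded to nearest integer
R: 255 - (255-223)×(255-211)/255 = 255 - 1408/255 ≈ 255 - 5.522 = 249.478 → 249
G: 255 - (255-212)×(255-92)/255 = 255 - 7009/255 ≈ 255 - 27.486 = 227.514 → 228
B: 255 - (255-233)×(255-126)/255 = 255 - 2838/255 ≈ 255 - 11.129 = 243.871 → 244
= RGB(249, 228, 244)


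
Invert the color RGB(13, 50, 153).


Invert: (255-R, 255-G, 255-B)
R: 255-13 = 242
G: 255-50 = 205
B: 255-153 = 102
= RGB(242, 205, 102)


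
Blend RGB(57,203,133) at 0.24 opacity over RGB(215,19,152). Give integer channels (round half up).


C = α×F + (1-α)×B, with 1-α = 0.76
R: 0.24×57 + 0.76×215 = 13.68 + 163.40 = 177.08 → 177
G: 0.24×203 + 0.76×19 = 48.72 + 14.44 = 63.16 → 63
B: 0.24×133 + 0.76×152 = 31.92 + 115.52 = 147.44 → 147
= RGB(177, 63, 147)


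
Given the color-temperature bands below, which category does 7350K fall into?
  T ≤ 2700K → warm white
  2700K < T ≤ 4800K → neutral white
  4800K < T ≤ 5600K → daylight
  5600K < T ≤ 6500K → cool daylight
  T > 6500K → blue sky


Temperature: 7350K
7350K > 6500K → blue sky
Classification: blue sky


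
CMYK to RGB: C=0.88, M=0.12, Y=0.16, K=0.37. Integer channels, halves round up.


R = 255 × (1-C) × (1-K) = 255 × 0.12 × 0.63 = 19.278 → 19
G = 255 × (1-M) × (1-K) = 255 × 0.88 × 0.63 = 141.372 → 141
B = 255 × (1-Y) × (1-K) = 255 × 0.84 × 0.63 = 134.946 → 135
= RGB(19, 141, 135)


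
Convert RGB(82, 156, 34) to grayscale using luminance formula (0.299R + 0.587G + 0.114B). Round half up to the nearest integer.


Gray = 0.299×R + 0.587×G + 0.114×B
Gray = 0.299×82 + 0.587×156 + 0.114×34
Gray = 24.518 + 91.572 + 3.876
Gray = 119.966 → round half up → 120
Gray = 120


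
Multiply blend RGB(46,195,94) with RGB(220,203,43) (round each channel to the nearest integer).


Multiply: C = A×B/255, rounded to nearest integer
R: 46×220/255 = 10120/255 ≈ 39.686 → 40
G: 195×203/255 = 39585/255 ≈ 155.235 → 155
B: 94×43/255 = 4042/255 ≈ 15.851 → 16
= RGB(40, 155, 16)


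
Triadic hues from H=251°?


Triadic: equally spaced at 120° intervals
H1 = 251°
H2 = (251 + 120) mod 360 = 11°
H3 = (251 + 240) mod 360 = 131°
Triadic = 251°, 11°, 131°


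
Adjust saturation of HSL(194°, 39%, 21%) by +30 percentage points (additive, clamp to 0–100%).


Original S = 39%
Adjustment = +30 percentage points
New S = 39 + (30) = 69
Clamp to [0, 100] → 69
= HSL(194°, 69%, 21%)


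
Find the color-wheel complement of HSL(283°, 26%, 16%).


Complement = opposite side of color wheel = hue + 180°
H' = (283 + 180) mod 360 = 103°
S and L unchanged.
= HSL(103°, 26%, 16%)


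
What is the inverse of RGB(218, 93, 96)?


Invert: (255-R, 255-G, 255-B)
R: 255-218 = 37
G: 255-93 = 162
B: 255-96 = 159
= RGB(37, 162, 159)


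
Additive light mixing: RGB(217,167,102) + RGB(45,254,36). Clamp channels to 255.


Additive: each channel = min(255, C₁+C₂)
R: 217+45 = 262 → 255
G: 167+254 = 421 → 255
B: 102+36 = 138 → 138
= RGB(255, 255, 138)


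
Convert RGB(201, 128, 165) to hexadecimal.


R = 201 → C9 (hex)
G = 128 → 80 (hex)
B = 165 → A5 (hex)
Hex = #C980A5


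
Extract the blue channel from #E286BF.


Color: #E286BF
R = E2 = 226
G = 86 = 134
B = BF = 191
Blue = 191


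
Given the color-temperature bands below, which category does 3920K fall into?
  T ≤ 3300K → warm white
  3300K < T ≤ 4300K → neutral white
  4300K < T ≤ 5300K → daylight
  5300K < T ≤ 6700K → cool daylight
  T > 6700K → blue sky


Temperature: 3920K
3300K < 3920K ≤ 4300K → neutral white
Classification: neutral white


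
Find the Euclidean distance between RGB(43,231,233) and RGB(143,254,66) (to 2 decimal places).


d = √[(R₁-R₂)² + (G₁-G₂)² + (B₁-B₂)²]
d = √[(43-143)² + (231-254)² + (233-66)²]
d = √[10000 + 529 + 27889]
d = √38418
d ≈ 196.01


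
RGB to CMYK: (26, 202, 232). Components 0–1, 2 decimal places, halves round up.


R'=26/255≈0.1020, G'=202/255≈0.7922, B'=232/255≈0.9098
K = 1 - max(R',G',B') = 1 - 232/255 = 23/255 = 0.09019… → 0.09
(1-R'-K)/(1-K) simplifies to (max-R)/max with max = 232:
C = (232-26)/232 = 206/232 = 0.88793… → 0.89
M = (232-202)/232 = 30/232 = 0.12931… → 0.13
Y = (232-232)/232 = 0/232 = 0 → 0.00
= CMYK(0.89, 0.13, 0.00, 0.09)


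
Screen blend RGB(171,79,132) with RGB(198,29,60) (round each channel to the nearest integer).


Screen: C = 255 - (255-A)×(255-B)/255, rounded to nearest integer
R: 255 - (255-171)×(255-198)/255 = 255 - 4788/255 ≈ 255 - 18.776 = 236.224 → 236
G: 255 - (255-79)×(255-29)/255 = 255 - 39776/255 ≈ 255 - 155.984 = 99.016 → 99
B: 255 - (255-132)×(255-60)/255 = 255 - 23985/255 ≈ 255 - 94.059 = 160.941 → 161
= RGB(236, 99, 161)


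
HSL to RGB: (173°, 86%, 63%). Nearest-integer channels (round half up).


H=173°, S=0.86, L=0.63
C = (1-|2L-1|)×S = (1-|0.26|)×0.86 = 0.6364
H' = H/60 = 173/60 ≈ 2.8833; X = C×(1-|H' mod 2 - 1|) ≈ 0.5622
m = L - C/2 = 0.63 - 0.3182 = 0.3118
Sector ⌊H'⌋ = 2 → (R',G',B') = (0.0, 0.6364, ≈0.5622)
RGB = ((R'+m)×255, (G'+m)×255, (B'+m)×255) = (79.509, 241.791, 222.8581)
Round half up → RGB(80, 242, 223)


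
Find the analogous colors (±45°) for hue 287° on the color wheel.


Base hue: 287°
Left analog: (287 - 45) mod 360 = 242°
Right analog: (287 + 45) mod 360 = 332°
Analogous hues = 242° and 332°


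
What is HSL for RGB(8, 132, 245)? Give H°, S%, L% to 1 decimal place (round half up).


Normalize: R'=8/255≈0.0314, G'=132/255≈0.5176, B'=245/255≈0.9608
Max=245/255, Min=8/255, Δ=Max-Min=237/255
L = (Max+Min)/2 = (245+8)/510 = 253/510 = 0.49607… → L = 49.6%
L ≤ 0.5 → S = Δ/(Max+Min) = 237/(245+8) = 237/253 = 0.93675… → S = 93.7%
(the 1/255 factors cancel in S and H, so raw channel differences can be used)
Max is B' → H = 60 × ((R-G)/Δ + 4) = 60 × ((8-132)/237 + 4)
  -124/237 + 4 = -0.5232… + 4 = 3.4767…
  H = 60 × 3.4767… = 208.607…° → H = 208.6°
= HSL(208.6°, 93.7%, 49.6%)


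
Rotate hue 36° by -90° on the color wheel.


New hue = (H + rotation) mod 360
New hue = (36 -90) mod 360
= -54 mod 360
= 306°


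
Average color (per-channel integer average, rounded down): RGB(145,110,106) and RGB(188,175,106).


Midpoint: each channel = ⌊(C₁+C₂)/2⌋
R: ⌊(145+188)/2⌋ = 166
G: ⌊(110+175)/2⌋ = 142
B: ⌊(106+106)/2⌋ = 106
= RGB(166, 142, 106)


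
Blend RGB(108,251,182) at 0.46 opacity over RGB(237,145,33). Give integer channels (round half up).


C = α×F + (1-α)×B, with 1-α = 0.54
R: 0.46×108 + 0.54×237 = 49.68 + 127.98 = 177.66 → 178
G: 0.46×251 + 0.54×145 = 115.46 + 78.30 = 193.76 → 194
B: 0.46×182 + 0.54×33 = 83.72 + 17.82 = 101.54 → 102
= RGB(178, 194, 102)


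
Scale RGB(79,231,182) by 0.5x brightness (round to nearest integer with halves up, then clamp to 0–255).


Multiply each channel by 0.5, round half up, clamp to [0, 255]
R: 79×0.5 = 39.5 → round → 40
G: 231×0.5 = 115.5 → round → 116
B: 182×0.5 = 91
= RGB(40, 116, 91)


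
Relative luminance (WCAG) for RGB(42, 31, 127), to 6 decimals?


Linearize each channel (sRGB transfer function): c = v/255; c_lin = c/12.92 if c ≤ 0.04045, else ((c+0.055)/1.055)^2.4
  R: 42/255 ≈ 0.164706 > 0.04045 → ((0.164706+0.055)/1.055)^2.4 ≈ 0.023153
  G: 31/255 ≈ 0.121569 > 0.04045 → ((0.121569+0.055)/1.055)^2.4 ≈ 0.013702
  B: 127/255 ≈ 0.498039 > 0.04045 → ((0.498039+0.055)/1.055)^2.4 ≈ 0.212231
R_lin = 0.023153, G_lin = 0.013702, B_lin = 0.212231
L = 0.2126×R + 0.7152×G + 0.0722×B
L = 0.2126×0.023153 + 0.7152×0.013702 + 0.0722×0.212231
L ≈ 0.030045


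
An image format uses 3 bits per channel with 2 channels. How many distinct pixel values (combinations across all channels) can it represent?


Total bits = 3 bits/channel × 2 channels = 6 bits
Distinct pixel values = 2^6
= 64 pixel values


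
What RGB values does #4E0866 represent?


4E → 78 (R)
08 → 8 (G)
66 → 102 (B)
= RGB(78, 8, 102)


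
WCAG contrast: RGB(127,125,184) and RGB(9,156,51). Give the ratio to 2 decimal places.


Linearize each sRGB channel c=v/255: c/12.92 if c ≤ 0.04045 else ((c+0.055)/1.055)^2.4
L = 0.2126×R_lin + 0.7152×G_lin + 0.0722×B_lin
Color 1 (127,125,184):
  R=127: 127/255≈0.4980 > 0.04045 → ((0.4980+0.055)/1.055)^2.4 ≈ 0.21223
  G=125: 125/255≈0.4902 > 0.04045 → ((0.4902+0.055)/1.055)^2.4 ≈ 0.20508
  B=184: 184/255≈0.7216 > 0.04045 → ((0.7216+0.055)/1.055)^2.4 ≈ 0.47932
  L1 = 0.2126×0.21223 + 0.7152×0.20508 + 0.0722×0.47932 ≈ 0.22640
Color 2 (9,156,51):
  R=9: 9/255≈0.0353 ≤ 0.04045 → 0.0353/12.92 ≈ 0.00273
  G=156: 156/255≈0.6118 > 0.04045 → ((0.6118+0.055)/1.055)^2.4 ≈ 0.33245
  B=51: 51/255≈0.2000 > 0.04045 → ((0.2000+0.055)/1.055)^2.4 ≈ 0.03310
  L2 = 0.2126×0.00273 + 0.7152×0.33245 + 0.0722×0.03310 ≈ 0.24074
Lighter = 0.24074, Darker = 0.22640
Ratio = (L_lighter + 0.05) / (L_darker + 0.05)
Ratio = (0.24074 + 0.05) / (0.22640 + 0.05) = 0.29074 / 0.27640 ≈ 1.0519
Ratio ≈ 1.05:1


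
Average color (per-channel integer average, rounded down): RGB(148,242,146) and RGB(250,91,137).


Midpoint: each channel = ⌊(C₁+C₂)/2⌋
R: ⌊(148+250)/2⌋ = 199
G: ⌊(242+91)/2⌋ = 166
B: ⌊(146+137)/2⌋ = 141
= RGB(199, 166, 141)


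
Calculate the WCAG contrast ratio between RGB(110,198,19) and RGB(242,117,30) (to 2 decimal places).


Linearize each sRGB channel c=v/255: c/12.92 if c ≤ 0.04045 else ((c+0.055)/1.055)^2.4
L = 0.2126×R_lin + 0.7152×G_lin + 0.0722×B_lin
Color 1 (110,198,19):
  R=110: 110/255≈0.4314 > 0.04045 → ((0.4314+0.055)/1.055)^2.4 ≈ 0.15593
  G=198: 198/255≈0.7765 > 0.04045 → ((0.7765+0.055)/1.055)^2.4 ≈ 0.56471
  B=19: 19/255≈0.0745 > 0.04045 → ((0.0745+0.055)/1.055)^2.4 ≈ 0.00651
  L1 = 0.2126×0.15593 + 0.7152×0.56471 + 0.0722×0.00651 ≈ 0.43750
Color 2 (242,117,30):
  R=242: 242/255≈0.9490 > 0.04045 → ((0.9490+0.055)/1.055)^2.4 ≈ 0.88792
  G=117: 117/255≈0.4588 > 0.04045 → ((0.4588+0.055)/1.055)^2.4 ≈ 0.17789
  B=30: 30/255≈0.1176 > 0.04045 → ((0.1176+0.055)/1.055)^2.4 ≈ 0.01298
  L2 = 0.2126×0.88792 + 0.7152×0.17789 + 0.0722×0.01298 ≈ 0.31694
Lighter = 0.43750, Darker = 0.31694
Ratio = (L_lighter + 0.05) / (L_darker + 0.05)
Ratio = (0.43750 + 0.05) / (0.31694 + 0.05) = 0.48750 / 0.36694 ≈ 1.3286
Ratio ≈ 1.33:1


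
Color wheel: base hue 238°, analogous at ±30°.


Base hue: 238°
Left analog: (238 - 30) mod 360 = 208°
Right analog: (238 + 30) mod 360 = 268°
Analogous hues = 208° and 268°


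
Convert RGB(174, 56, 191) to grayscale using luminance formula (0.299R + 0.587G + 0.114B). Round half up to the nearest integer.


Gray = 0.299×R + 0.587×G + 0.114×B
Gray = 0.299×174 + 0.587×56 + 0.114×191
Gray = 52.026 + 32.872 + 21.774
Gray = 106.672 → round half up → 107
Gray = 107
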